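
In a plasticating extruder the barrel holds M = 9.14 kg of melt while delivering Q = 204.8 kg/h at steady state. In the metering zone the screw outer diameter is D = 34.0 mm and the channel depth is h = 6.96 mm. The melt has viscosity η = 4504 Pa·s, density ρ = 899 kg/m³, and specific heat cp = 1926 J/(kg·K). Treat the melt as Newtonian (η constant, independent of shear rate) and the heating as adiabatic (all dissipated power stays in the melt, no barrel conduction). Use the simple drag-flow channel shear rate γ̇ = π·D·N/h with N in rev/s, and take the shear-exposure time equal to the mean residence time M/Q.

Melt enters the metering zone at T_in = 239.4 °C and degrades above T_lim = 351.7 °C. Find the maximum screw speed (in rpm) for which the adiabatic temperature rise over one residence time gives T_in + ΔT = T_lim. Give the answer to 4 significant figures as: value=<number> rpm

value=64.09 rpm

Convert throughput: Q = 204.8 kg/h = 204.8/3600 = 0.0568889 kg/s
t_res = M / Q_s = 9.14 / 0.0568889 = 160.664 s
D = 34.0 mm = 0.034 m;  h = 6.96 mm = 0.00696 m
ΔT_a = T_lim − T_in = 351.7 − 239.4 = 112.3 K
γ̇_max² = ΔT_a·ρ·cp/(η·t_res) = 112.3·899·1926/(4504·160.664) = 268.707 s⁻²
γ̇_max = √268.707 = 16.3923 s⁻¹
Solve γ̇ = πDN/h for N: N_max = γ̇_max·h/(π·D) = 16.3923 × 0.00696 / (π × 0.034) = 1.06812 rev/s = 64.0872 rpm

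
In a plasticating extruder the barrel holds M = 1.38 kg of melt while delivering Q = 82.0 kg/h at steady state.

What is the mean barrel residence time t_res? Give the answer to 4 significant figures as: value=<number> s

Convert throughput: Q = 82.0 kg/h = 82.0/3600 = 0.0227778 kg/s
Mean residence time: t_res = M/Q_s = 1.38 kg / 0.0227778 kg/s = 60.5854 s

value=60.59 s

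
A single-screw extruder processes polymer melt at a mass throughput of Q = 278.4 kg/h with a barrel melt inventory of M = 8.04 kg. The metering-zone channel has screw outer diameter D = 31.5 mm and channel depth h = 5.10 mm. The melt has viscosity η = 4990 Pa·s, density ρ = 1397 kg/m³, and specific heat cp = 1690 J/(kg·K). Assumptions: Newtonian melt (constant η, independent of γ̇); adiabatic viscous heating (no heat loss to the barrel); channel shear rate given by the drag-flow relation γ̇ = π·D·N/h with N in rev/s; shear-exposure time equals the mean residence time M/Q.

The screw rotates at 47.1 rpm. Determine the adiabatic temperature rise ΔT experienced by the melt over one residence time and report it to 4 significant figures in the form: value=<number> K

Q_s = Q / 3600 = 278.4 / 3600 = 0.0773333 kg/s
Mean residence time: t_res = M/Q_s = 8.04 kg / 0.0773333 kg/s = 103.966 s
Geometry in metres: D = 31.5 mm → 0.0315 m, h = 5.10 mm → 0.0051 m; screw speed N = 47.1 rpm = 0.785 rev/s
γ̇ = π·D·N / h = π · 0.0315 · 0.785 / 0.0051 = 15.2321 s⁻¹
ΔT = η·γ̇²·t_res / (ρ·cp) = 4990 · (15.2321)² · 103.966 / (1397 · 1690) = 50.9831 K

value=50.98 K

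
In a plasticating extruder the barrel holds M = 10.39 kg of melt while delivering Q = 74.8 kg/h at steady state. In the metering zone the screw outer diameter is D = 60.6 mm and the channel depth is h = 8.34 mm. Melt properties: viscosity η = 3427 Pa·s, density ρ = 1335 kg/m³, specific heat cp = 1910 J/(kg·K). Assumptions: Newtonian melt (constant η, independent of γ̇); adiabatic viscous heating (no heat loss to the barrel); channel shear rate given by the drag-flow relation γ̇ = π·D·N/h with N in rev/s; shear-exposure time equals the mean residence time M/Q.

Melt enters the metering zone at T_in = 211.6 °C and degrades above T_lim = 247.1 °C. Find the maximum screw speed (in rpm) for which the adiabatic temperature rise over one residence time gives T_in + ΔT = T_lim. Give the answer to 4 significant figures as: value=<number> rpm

Q_s = Q / 3600 = 74.8 / 3600 = 0.0207778 kg/s
Mean residence time: t_res = M/Q_s = 10.39 kg / 0.0207778 kg/s = 500.053 s
D = 60.6 mm = 0.0606 m;  h = 8.34 mm = 0.00834 m
ΔT_a = T_lim − T_in = 247.1 °C − 211.6 °C = 35.5 K
γ̇_max² = ΔT_a·ρ·cp/(η·t_res) = 35.5·1335·1910/(3427·500.053) = 52.8217 s⁻²
Take the square root: γ̇_max = √(52.8217) = 7.26785 s⁻¹
N_max = γ̇_max·h / (π·D) = 7.26785 · 0.00834 / (π · 0.0606) = 0.318383 rev/s = 19.103 rpm

value=19.10 rpm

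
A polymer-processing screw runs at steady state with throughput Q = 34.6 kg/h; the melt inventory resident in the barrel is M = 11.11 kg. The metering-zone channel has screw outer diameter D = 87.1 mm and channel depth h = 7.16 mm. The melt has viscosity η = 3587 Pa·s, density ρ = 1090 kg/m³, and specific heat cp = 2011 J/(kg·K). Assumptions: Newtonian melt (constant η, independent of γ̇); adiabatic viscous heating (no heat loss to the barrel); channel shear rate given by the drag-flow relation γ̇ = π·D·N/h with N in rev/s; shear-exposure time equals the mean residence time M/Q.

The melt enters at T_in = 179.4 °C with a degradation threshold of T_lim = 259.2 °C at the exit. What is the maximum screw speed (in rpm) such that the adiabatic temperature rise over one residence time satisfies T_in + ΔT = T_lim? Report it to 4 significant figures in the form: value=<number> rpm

value=10.20 rpm

Throughput in SI: Q_s = 34.6 kg/h ÷ 3600 s/h = 0.00961111 kg/s
t_res = M / Q_s = 11.11 / 0.00961111 = 1155.95 s
Geometry in SI: D = 87.1 mm → 0.0871 m, h = 7.16 mm → 0.00716 m
ΔT_a = T_lim − T_in = 259.2 − 179.4 = 79.8 K
γ̇_max² = ΔT_a·ρ·cp / (η·t_res) = [79.8 × 1090 × 2011] / [3587 × 1155.95] = 42.1861 s⁻²
Take the square root: γ̇_max = √(42.1861) = 6.49508 s⁻¹
Solve γ̇ = πDN/h for N: N_max = γ̇_max·h/(π·D) = 6.49508 × 0.00716 / (π × 0.0871) = 0.169953 rev/s = 10.1972 rpm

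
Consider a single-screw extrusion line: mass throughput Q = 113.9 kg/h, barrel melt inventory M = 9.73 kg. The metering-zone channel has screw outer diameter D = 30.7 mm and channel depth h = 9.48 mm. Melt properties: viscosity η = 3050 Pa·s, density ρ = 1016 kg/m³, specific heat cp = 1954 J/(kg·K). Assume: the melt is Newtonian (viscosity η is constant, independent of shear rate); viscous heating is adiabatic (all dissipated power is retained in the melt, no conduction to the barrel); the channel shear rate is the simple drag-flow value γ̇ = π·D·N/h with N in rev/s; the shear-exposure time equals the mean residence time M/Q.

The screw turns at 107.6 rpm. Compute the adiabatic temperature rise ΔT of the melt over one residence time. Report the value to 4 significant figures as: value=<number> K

Q_s = Q / 3600 = 113.9 / 3600 = 0.0316389 kg/s
t_res = M / Q_s = 9.73 / 0.0316389 = 307.533 s
D = 30.7 mm = 0.0307 m;  h = 9.48 mm = 0.00948 m;  N = 107.6 rpm / 60 = 1.79333 rev/s
γ̇ = π D N / h = (π)(0.0307)(1.79333) / 0.00948 = 18.2449 s⁻¹
Adiabatic rise: ΔT = η γ̇² t_res / (ρ cp) = 3050·(18.2449)²·307.533 / (1016·1954) = 157.273 K

value=157.3 K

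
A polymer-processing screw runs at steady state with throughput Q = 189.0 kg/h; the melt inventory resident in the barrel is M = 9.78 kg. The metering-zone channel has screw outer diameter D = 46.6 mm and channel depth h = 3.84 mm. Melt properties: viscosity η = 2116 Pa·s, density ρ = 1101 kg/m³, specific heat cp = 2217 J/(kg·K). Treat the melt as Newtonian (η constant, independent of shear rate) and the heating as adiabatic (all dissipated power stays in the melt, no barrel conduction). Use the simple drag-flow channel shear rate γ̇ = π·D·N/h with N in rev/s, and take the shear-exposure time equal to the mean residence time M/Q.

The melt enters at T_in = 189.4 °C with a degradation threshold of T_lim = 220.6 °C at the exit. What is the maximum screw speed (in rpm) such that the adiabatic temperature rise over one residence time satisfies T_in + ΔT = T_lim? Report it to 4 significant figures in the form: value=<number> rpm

value=21.88 rpm

Convert throughput: Q = 189.0 kg/h = 189.0/3600 = 0.0525 kg/s
t_res = M / Q_s = 9.78 ÷ 0.0525 = 186.286 s
Convert to metres: D = 0.0466 m, h = 0.00384 m
ΔT_a = T_lim − T_in = 220.6 °C − 189.4 °C = 31.2 K
γ̇_max² = ΔT_a·ρ·cp / (η·t_res) = [31.2 × 1101 × 2217] / [2116 × 186.286] = 193.202 s⁻²
Take the square root: γ̇_max = √(193.202) = 13.8997 s⁻¹
N_max = γ̇_max h / (πD) = 13.8997·0.00384/(π·0.0466) = 0.364587 rev/s → ×60 = 21.8752 rpm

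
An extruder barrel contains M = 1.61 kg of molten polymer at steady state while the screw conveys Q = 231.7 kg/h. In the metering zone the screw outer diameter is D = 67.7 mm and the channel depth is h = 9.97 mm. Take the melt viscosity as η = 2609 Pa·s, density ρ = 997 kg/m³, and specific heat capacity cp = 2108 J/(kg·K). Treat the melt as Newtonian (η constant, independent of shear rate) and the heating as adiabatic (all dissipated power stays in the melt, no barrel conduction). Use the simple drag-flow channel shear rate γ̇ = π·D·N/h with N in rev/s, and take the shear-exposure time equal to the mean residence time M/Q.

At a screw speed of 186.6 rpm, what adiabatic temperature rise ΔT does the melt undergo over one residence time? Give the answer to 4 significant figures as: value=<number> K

Convert throughput: Q = 231.7 kg/h = 231.7/3600 = 0.0643611 kg/s
Mean residence time: t_res = M/Q_s = 1.61 kg / 0.0643611 kg/s = 25.0151 s
Geometry in metres: D = 67.7 mm → 0.0677 m, h = 9.97 mm → 0.00997 m; screw speed N = 186.6 rpm = 3.11 rev/s
Shear rate: γ̇ = πDN/h = π·0.0677·3.11/0.00997 = 66.3443 s⁻¹
Adiabatic rise: ΔT = η γ̇² t_res / (ρ cp) = 2609·(66.3443)²·25.0151 / (997·2108) = 136.684 K

value=136.7 K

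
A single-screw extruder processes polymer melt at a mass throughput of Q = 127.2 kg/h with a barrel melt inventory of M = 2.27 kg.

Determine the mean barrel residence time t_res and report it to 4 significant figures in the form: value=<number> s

value=64.25 s

Q_s = Q / 3600 = 127.2 / 3600 = 0.0353333 kg/s
t_res = M / Q_s = 2.27 / 0.0353333 = 64.2453 s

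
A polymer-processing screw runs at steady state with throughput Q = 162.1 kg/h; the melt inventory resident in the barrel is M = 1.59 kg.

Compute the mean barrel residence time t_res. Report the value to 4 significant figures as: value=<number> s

Convert throughput: Q = 162.1 kg/h = 162.1/3600 = 0.0450278 kg/s
t_res = M / Q_s = 1.59 ÷ 0.0450278 = 35.3115 s

value=35.31 s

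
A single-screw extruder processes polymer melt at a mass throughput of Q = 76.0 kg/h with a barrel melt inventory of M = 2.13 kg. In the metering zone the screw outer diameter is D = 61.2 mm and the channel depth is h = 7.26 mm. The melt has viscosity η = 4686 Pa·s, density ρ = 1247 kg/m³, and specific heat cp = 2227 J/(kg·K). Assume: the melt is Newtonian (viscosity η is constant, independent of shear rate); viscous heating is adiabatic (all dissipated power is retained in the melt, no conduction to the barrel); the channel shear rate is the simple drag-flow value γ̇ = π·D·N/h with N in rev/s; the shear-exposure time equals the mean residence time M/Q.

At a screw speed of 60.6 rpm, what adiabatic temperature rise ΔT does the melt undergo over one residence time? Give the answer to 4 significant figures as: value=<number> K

value=121.8 K

Q_s = Q / 3600 = 76.0 / 3600 = 0.0211111 kg/s
Mean residence time: t_res = M/Q_s = 2.13 kg / 0.0211111 kg/s = 100.895 s
D = 61.2 mm = 0.0612 m;  h = 7.26 mm = 0.00726 m;  N = 60.6 rpm / 60 = 1.01 rev/s
Shear rate: γ̇ = πDN/h = π·0.0612·1.01/0.00726 = 26.7477 s⁻¹
ΔT = η·γ̇²·t_res/(ρ·cp) = [4686 × 26.7477² × 100.895] / [1247 × 2227] = 121.803 K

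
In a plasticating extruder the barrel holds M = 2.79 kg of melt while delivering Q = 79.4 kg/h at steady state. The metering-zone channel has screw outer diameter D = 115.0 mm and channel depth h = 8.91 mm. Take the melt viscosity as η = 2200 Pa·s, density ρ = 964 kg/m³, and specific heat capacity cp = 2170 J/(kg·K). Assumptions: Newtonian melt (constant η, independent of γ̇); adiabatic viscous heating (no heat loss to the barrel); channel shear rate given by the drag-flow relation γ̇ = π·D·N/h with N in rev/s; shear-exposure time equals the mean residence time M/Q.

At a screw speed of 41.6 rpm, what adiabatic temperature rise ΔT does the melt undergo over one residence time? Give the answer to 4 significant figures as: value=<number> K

value=105.1 K

Throughput in SI: Q_s = 79.4 kg/h ÷ 3600 s/h = 0.0220556 kg/s
t_res = M / Q_s = 2.79 / 0.0220556 = 126.499 s
D = 115.0 mm = 0.115 m;  h = 8.91 mm = 0.00891 m;  N = 41.6 rpm / 60 = 0.693333 rev/s
Shear rate: γ̇ = πDN/h = π·0.115·0.693333/0.00891 = 28.1133 s⁻¹
ΔT = η·γ̇²·t_res / (ρ·cp) = 2200 · (28.1133)² · 126.499 / (964 · 2170) = 105.147 K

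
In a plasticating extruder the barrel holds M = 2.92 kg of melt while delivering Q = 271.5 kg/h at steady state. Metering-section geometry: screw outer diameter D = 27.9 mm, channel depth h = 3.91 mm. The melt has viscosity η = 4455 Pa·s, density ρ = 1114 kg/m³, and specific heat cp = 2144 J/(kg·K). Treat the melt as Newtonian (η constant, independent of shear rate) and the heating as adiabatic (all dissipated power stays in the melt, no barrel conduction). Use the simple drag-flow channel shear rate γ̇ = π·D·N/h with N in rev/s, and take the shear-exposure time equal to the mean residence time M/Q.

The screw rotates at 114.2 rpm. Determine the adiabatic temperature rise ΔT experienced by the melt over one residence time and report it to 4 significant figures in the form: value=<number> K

value=131.5 K

Q_s = Q / 3600 = 271.5 / 3600 = 0.0754167 kg/s
t_res = M / Q_s = 2.92 ÷ 0.0754167 = 38.7182 s
D = 27.9 mm = 0.0279 m;  h = 3.91 mm = 0.00391 m;  N = 114.2 rpm / 60 = 1.90333 rev/s
Shear rate: γ̇ = πDN/h = π·0.0279·1.90333/0.00391 = 42.667 s⁻¹
ΔT = η·γ̇²·t_res / (ρ·cp) = 4455 · (42.667)² · 38.7182 / (1114 · 2144) = 131.473 K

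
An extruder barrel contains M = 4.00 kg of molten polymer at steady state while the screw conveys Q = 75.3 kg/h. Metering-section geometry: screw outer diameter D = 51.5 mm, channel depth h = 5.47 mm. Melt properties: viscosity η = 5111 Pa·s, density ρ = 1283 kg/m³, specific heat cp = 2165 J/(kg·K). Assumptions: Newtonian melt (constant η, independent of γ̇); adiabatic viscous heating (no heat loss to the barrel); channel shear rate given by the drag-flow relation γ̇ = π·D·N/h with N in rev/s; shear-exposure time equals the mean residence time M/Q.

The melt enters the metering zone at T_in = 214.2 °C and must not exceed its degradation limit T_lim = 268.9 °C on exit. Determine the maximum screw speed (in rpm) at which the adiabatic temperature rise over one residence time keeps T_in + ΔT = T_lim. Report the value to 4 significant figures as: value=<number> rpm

Throughput in SI: Q_s = 75.3 kg/h ÷ 3600 s/h = 0.0209167 kg/s
t_res = M / Q_s = 4.00 / 0.0209167 = 191.235 s
Convert to metres: D = 0.0515 m, h = 0.00547 m
ΔT_a = T_lim − T_in = 268.9 °C − 214.2 °C = 54.7 K
γ̇_max² = ΔT_a·ρ·cp / (η·t_res) = [54.7 × 1283 × 2165] / [5111 × 191.235] = 155.453 s⁻²
γ̇_max = √155.453 = 12.4681 s⁻¹
Solve γ̇ = πDN/h for N: N_max = γ̇_max·h/(π·D) = 12.4681 × 0.00547 / (π × 0.0515) = 0.421531 rev/s = 25.2919 rpm

value=25.29 rpm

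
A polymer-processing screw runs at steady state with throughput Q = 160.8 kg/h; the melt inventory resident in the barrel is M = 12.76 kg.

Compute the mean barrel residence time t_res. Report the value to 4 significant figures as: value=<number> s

Q_s = Q / 3600 = 160.8 / 3600 = 0.0446667 kg/s
Mean residence time: t_res = M/Q_s = 12.76 kg / 0.0446667 kg/s = 285.672 s

value=285.7 s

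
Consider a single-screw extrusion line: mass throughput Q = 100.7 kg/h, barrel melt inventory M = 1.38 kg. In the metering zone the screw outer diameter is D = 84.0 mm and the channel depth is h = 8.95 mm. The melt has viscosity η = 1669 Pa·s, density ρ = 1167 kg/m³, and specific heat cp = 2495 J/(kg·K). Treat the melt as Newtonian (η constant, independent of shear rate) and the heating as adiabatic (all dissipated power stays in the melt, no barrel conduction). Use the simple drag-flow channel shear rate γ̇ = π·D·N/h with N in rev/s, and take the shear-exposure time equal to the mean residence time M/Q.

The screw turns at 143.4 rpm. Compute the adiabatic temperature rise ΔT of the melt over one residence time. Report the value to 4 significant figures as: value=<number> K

value=140.4 K

Q_s = Q / 3600 = 100.7 / 3600 = 0.0279722 kg/s
Mean residence time: t_res = M/Q_s = 1.38 kg / 0.0279722 kg/s = 49.3347 s
Geometry in metres: D = 84.0 mm → 0.084 m, h = 8.95 mm → 0.00895 m; screw speed N = 143.4 rpm = 2.39 rev/s
γ̇ = π D N / h = (π)(0.084)(2.39) / 0.00895 = 70.47 s⁻¹
ΔT = η·γ̇²·t_res / (ρ·cp) = 1669 · (70.47)² · 49.3347 / (1167 · 2495) = 140.435 K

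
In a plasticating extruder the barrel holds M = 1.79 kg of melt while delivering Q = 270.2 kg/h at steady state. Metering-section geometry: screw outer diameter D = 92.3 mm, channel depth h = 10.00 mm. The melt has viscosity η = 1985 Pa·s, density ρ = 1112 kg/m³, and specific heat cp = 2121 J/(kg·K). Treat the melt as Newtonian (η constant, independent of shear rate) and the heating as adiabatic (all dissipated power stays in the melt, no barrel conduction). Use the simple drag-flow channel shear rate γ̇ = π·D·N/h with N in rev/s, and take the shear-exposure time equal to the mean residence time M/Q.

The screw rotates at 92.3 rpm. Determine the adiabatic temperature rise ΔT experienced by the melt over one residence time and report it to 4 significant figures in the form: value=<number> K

value=39.94 K

Convert throughput: Q = 270.2 kg/h = 270.2/3600 = 0.0750556 kg/s
Mean residence time: t_res = M/Q_s = 1.79 kg / 0.0750556 kg/s = 23.849 s
D = 92.3 mm = 0.0923 m;  h = 10.00 mm = 0.01 m;  N = 92.3 rpm / 60 = 1.53833 rev/s
Shear rate: γ̇ = πDN/h = π·0.0923·1.53833/0.01 = 44.6069 s⁻¹
ΔT = η·γ̇²·t_res / (ρ·cp) = 1985 · (44.6069)² · 23.849 / (1112 · 2121) = 39.9383 K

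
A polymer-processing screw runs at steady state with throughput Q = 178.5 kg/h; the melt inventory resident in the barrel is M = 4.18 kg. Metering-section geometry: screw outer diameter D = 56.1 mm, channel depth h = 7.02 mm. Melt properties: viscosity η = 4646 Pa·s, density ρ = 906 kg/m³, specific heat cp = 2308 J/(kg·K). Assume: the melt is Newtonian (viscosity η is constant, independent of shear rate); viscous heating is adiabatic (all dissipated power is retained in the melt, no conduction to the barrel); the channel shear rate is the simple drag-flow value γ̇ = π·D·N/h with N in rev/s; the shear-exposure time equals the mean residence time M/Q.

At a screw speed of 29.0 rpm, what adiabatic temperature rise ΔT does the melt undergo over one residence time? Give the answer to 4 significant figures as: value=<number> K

value=27.58 K

Convert throughput: Q = 178.5 kg/h = 178.5/3600 = 0.0495833 kg/s
Mean residence time: t_res = M/Q_s = 4.18 kg / 0.0495833 kg/s = 84.3025 s
Geometry in metres: D = 56.1 mm → 0.0561 m, h = 7.02 mm → 0.00702 m; screw speed N = 29.0 rpm = 0.483333 rev/s
Shear rate: γ̇ = πDN/h = π·0.0561·0.483333/0.00702 = 12.1345 s⁻¹
ΔT = η·γ̇²·t_res / (ρ·cp) = 4646 · (12.1345)² · 84.3025 / (906 · 2308) = 27.5804 K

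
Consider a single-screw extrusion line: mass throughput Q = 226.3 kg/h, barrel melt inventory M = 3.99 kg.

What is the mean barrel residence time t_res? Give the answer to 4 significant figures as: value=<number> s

value=63.47 s

Convert throughput: Q = 226.3 kg/h = 226.3/3600 = 0.0628611 kg/s
t_res = M / Q_s = 3.99 / 0.0628611 = 63.4733 s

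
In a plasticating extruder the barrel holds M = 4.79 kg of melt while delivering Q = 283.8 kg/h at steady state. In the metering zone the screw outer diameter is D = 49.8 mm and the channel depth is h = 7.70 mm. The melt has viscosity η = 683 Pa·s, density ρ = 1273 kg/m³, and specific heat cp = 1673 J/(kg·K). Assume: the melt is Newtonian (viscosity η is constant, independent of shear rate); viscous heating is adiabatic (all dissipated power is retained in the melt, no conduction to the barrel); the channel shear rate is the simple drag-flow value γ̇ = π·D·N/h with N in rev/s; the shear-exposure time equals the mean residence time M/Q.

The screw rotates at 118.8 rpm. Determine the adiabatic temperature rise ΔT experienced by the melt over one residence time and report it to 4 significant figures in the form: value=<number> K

value=31.54 K

Q_s = Q / 3600 = 283.8 / 3600 = 0.0788333 kg/s
Mean residence time: t_res = M/Q_s = 4.79 kg / 0.0788333 kg/s = 60.7611 s
Geometry in metres: D = 49.8 mm → 0.0498 m, h = 7.70 mm → 0.0077 m; screw speed N = 118.8 rpm = 1.98 rev/s
γ̇ = π D N / h = (π)(0.0498)(1.98) / 0.0077 = 40.2303 s⁻¹
ΔT = η·γ̇²·t_res / (ρ·cp) = 683 · (40.2303)² · 60.7611 / (1273 · 1673) = 31.5377 K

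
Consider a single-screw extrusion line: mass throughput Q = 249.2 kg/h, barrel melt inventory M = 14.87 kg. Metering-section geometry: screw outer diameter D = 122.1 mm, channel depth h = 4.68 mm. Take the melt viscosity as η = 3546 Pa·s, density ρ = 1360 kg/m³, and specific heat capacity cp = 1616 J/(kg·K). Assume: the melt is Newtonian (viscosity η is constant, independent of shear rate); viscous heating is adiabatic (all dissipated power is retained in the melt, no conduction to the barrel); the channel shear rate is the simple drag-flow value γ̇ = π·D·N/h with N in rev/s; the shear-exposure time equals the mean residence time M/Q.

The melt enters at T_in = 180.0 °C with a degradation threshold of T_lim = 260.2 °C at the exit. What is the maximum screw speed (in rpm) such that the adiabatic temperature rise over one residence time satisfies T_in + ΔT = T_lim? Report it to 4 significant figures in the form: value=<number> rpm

Throughput in SI: Q_s = 249.2 kg/h ÷ 3600 s/h = 0.0692222 kg/s
t_res = M / Q_s = 14.87 / 0.0692222 = 214.815 s
Convert to metres: D = 0.1221 m, h = 0.00468 m
ΔT_a = T_lim − T_in = 260.2 − 180.0 = 80.2 K
Invert ΔT = ηγ̇²t_res/(ρcp) for γ̇: γ̇_max² = ΔT_a ρ cp / (η t_res) = 80.2·1360·1616 / (3546·214.815) = 231.393 s⁻²
Take the square root: γ̇_max = √(231.393) = 15.2116 s⁻¹
N_max = γ̇_max·h / (π·D) = 15.2116 · 0.00468 / (π · 0.1221) = 0.18559 rev/s = 11.1354 rpm

value=11.14 rpm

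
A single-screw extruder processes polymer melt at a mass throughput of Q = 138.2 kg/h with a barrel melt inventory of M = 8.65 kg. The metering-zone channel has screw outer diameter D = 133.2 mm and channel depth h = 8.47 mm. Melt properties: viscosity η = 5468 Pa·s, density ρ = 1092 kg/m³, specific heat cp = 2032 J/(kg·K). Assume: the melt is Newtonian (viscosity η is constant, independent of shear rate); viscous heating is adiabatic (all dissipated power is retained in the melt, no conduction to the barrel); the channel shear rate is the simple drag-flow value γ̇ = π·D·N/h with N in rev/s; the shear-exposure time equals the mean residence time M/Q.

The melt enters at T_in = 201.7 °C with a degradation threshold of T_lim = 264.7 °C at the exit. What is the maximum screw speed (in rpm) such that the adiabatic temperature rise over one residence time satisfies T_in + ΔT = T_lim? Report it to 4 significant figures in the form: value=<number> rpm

Convert throughput: Q = 138.2 kg/h = 138.2/3600 = 0.0383889 kg/s
t_res = M / Q_s = 8.65 / 0.0383889 = 225.326 s
D = 133.2 mm = 0.1332 m;  h = 8.47 mm = 0.00847 m
ΔT_a = T_lim − T_in = 264.7 °C − 201.7 °C = 63 K
γ̇_max² = ΔT_a·ρ·cp / (η·t_res) = [63 × 1092 × 2032] / [5468 × 225.326] = 113.461 s⁻²
γ̇_max = sqrt(113.461) = 10.6518 s⁻¹
Solve γ̇ = πDN/h for N: N_max = γ̇_max·h/(π·D) = 10.6518 × 0.00847 / (π × 0.1332) = 0.215602 rev/s = 12.9361 rpm

value=12.94 rpm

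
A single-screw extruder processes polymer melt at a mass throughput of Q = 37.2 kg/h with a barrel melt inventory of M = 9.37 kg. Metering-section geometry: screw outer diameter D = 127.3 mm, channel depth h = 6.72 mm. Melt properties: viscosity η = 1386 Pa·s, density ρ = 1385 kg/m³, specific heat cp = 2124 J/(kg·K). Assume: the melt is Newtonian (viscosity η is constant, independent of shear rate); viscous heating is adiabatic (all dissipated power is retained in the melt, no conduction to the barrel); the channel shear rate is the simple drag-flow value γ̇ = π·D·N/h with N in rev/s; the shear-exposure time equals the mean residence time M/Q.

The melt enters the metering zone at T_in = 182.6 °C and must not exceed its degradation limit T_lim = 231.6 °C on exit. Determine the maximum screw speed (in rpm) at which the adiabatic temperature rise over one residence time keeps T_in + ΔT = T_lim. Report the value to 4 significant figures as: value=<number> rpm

Throughput in SI: Q_s = 37.2 kg/h ÷ 3600 s/h = 0.0103333 kg/s
t_res = M / Q_s = 9.37 / 0.0103333 = 906.774 s
D = 127.3 mm = 0.1273 m;  h = 6.72 mm = 0.00672 m
Allowable rise: ΔT_a = T_lim − T_in = 231.6 − 182.6 = 49 K
Invert ΔT = ηγ̇²t_res/(ρcp) for γ̇: γ̇_max² = ΔT_a ρ cp / (η t_res) = 49·1385·2124 / (1386·906.774) = 114.693 s⁻²
γ̇_max = √114.693 = 10.7095 s⁻¹
N_max = γ̇_max·h / (π·D) = 10.7095 · 0.00672 / (π · 0.1273) = 0.179953 rev/s = 10.7972 rpm

value=10.80 rpm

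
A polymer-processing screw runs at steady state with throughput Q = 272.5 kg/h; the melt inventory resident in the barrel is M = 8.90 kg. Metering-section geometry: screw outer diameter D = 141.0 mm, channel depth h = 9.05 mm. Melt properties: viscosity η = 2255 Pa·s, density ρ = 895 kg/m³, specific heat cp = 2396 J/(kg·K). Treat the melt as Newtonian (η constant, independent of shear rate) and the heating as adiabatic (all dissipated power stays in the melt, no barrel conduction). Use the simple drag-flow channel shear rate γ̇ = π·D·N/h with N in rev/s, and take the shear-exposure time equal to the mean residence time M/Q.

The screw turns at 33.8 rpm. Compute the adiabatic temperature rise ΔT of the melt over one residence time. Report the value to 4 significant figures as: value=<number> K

value=94.00 K

Q_s = Q / 3600 = 272.5 / 3600 = 0.0756944 kg/s
Mean residence time: t_res = M/Q_s = 8.90 kg / 0.0756944 kg/s = 117.578 s
Geometry in metres: D = 141.0 mm → 0.141 m, h = 9.05 mm → 0.00905 m; screw speed N = 33.8 rpm = 0.563333 rev/s
Shear rate: γ̇ = πDN/h = π·0.141·0.563333/0.00905 = 27.5731 s⁻¹
ΔT = η·γ̇²·t_res / (ρ·cp) = 2255 · (27.5731)² · 117.578 / (895 · 2396) = 94.0014 K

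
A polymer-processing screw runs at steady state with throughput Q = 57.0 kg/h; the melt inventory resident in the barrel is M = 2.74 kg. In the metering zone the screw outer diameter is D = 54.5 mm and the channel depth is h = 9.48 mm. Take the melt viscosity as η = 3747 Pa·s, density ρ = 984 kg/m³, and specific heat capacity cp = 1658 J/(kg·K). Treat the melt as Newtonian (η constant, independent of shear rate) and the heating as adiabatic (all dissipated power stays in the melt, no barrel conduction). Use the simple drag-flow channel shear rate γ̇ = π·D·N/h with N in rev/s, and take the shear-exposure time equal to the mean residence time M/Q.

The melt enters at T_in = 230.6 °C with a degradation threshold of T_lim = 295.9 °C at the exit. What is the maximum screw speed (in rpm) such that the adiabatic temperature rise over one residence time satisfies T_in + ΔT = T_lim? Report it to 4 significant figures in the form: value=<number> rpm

value=42.58 rpm

Convert throughput: Q = 57.0 kg/h = 57.0/3600 = 0.0158333 kg/s
t_res = M / Q_s = 2.74 ÷ 0.0158333 = 173.053 s
Convert to metres: D = 0.0545 m, h = 0.00948 m
ΔT_a = T_lim − T_in = 295.9 °C − 230.6 °C = 65.3 K
γ̇_max² = ΔT_a·ρ·cp/(η·t_res) = 65.3·984·1658/(3747·173.053) = 164.297 s⁻²
Take the square root: γ̇_max = √(164.297) = 12.8179 s⁻¹
N_max = γ̇_max h / (πD) = 12.8179·0.00948/(π·0.0545) = 0.709704 rev/s → ×60 = 42.5823 rpm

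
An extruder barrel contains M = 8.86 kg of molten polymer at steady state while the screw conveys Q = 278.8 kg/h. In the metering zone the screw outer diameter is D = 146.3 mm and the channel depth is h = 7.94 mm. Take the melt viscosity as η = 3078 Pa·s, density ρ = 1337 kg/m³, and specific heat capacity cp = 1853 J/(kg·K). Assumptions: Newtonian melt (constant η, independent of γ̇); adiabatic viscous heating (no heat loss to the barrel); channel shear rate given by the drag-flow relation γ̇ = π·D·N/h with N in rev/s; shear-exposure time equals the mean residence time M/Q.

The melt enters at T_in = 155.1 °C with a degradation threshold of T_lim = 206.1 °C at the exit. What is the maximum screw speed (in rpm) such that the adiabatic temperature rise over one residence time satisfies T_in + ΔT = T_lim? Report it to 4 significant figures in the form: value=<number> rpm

Throughput in SI: Q_s = 278.8 kg/h ÷ 3600 s/h = 0.0774444 kg/s
t_res = M / Q_s = 8.86 ÷ 0.0774444 = 114.405 s
D = 146.3 mm = 0.1463 m;  h = 7.94 mm = 0.00794 m
ΔT_a = T_lim − T_in = 206.1 °C − 155.1 °C = 51 K
γ̇_max² = ΔT_a·ρ·cp/(η·t_res) = 51·1337·1853/(3078·114.405) = 358.81 s⁻²
γ̇_max = √358.81 = 18.9423 s⁻¹
N_max = γ̇_max·h / (π·D) = 18.9423 · 0.00794 / (π · 0.1463) = 0.327234 rev/s = 19.6341 rpm

value=19.63 rpm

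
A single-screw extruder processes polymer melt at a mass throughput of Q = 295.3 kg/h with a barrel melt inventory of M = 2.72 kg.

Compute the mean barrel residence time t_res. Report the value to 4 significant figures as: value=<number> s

Convert throughput: Q = 295.3 kg/h = 295.3/3600 = 0.0820278 kg/s
t_res = M / Q_s = 2.72 / 0.0820278 = 33.1595 s

value=33.16 s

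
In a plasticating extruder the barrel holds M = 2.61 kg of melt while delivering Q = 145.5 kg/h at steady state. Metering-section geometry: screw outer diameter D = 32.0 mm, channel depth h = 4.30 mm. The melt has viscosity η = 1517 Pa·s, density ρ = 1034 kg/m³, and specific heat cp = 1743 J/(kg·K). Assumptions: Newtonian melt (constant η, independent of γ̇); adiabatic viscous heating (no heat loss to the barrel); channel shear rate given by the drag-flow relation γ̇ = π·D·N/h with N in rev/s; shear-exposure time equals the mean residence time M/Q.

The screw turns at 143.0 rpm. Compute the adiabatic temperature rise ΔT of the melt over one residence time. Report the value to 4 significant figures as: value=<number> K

Convert throughput: Q = 145.5 kg/h = 145.5/3600 = 0.0404167 kg/s
Mean residence time: t_res = M/Q_s = 2.61 kg / 0.0404167 kg/s = 64.5773 s
Convert to SI: D = 0.032 m, h = 0.0043 m, N = 143.0/60 = 2.38333 rev/s
Shear rate: γ̇ = πDN/h = π·0.032·2.38333/0.0043 = 55.7207 s⁻¹
Adiabatic rise: ΔT = η γ̇² t_res / (ρ cp) = 1517·(55.7207)²·64.5773 / (1034·1743) = 168.764 K

value=168.8 K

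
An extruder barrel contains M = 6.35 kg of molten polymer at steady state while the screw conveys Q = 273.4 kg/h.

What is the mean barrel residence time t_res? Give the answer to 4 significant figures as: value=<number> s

Convert throughput: Q = 273.4 kg/h = 273.4/3600 = 0.0759444 kg/s
t_res = M / Q_s = 6.35 ÷ 0.0759444 = 83.6138 s

value=83.61 s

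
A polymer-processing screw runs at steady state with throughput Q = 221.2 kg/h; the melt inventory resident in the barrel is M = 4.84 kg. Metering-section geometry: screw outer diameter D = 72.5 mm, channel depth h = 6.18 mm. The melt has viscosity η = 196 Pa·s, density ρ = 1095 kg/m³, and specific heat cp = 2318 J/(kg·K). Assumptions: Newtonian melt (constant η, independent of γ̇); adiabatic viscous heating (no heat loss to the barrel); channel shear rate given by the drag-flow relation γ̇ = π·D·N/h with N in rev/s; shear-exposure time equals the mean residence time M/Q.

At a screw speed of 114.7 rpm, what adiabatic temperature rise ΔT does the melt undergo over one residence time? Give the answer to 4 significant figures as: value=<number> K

Convert throughput: Q = 221.2 kg/h = 221.2/3600 = 0.0614444 kg/s
t_res = M / Q_s = 4.84 ÷ 0.0614444 = 78.7703 s
Geometry in metres: D = 72.5 mm → 0.0725 m, h = 6.18 mm → 0.00618 m; screw speed N = 114.7 rpm = 1.91167 rev/s
γ̇ = π D N / h = (π)(0.0725)(1.91167) / 0.00618 = 70.455 s⁻¹
Adiabatic rise: ΔT = η γ̇² t_res / (ρ cp) = 196·(70.455)²·78.7703 / (1095·2318) = 30.1936 K

value=30.19 K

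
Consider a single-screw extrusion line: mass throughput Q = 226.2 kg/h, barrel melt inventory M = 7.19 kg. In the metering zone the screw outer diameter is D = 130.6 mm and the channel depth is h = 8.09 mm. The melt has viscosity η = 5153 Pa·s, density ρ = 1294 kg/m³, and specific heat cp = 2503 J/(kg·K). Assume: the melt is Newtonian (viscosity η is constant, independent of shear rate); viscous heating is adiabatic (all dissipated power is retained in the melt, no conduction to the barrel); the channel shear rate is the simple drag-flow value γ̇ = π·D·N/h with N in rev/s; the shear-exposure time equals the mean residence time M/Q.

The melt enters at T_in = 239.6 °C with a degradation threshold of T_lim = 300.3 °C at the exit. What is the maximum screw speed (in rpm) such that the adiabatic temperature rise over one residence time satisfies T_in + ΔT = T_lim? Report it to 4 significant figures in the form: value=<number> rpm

value=21.60 rpm

Q_s = Q / 3600 = 226.2 / 3600 = 0.0628333 kg/s
t_res = M / Q_s = 7.19 ÷ 0.0628333 = 114.43 s
Convert to metres: D = 0.1306 m, h = 0.00809 m
ΔT_a = T_lim − T_in = 300.3 °C − 239.6 °C = 60.7 K
γ̇_max² = ΔT_a·ρ·cp/(η·t_res) = 60.7·1294·2503/(5153·114.43) = 333.415 s⁻²
Take the square root: γ̇_max = √(333.415) = 18.2596 s⁻¹
N_max = γ̇_max h / (πD) = 18.2596·0.00809/(π·0.1306) = 0.360038 rev/s → ×60 = 21.6023 rpm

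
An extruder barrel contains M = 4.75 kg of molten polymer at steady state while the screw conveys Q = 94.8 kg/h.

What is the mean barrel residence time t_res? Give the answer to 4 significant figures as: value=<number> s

Q_s = Q / 3600 = 94.8 / 3600 = 0.0263333 kg/s
Mean residence time: t_res = M/Q_s = 4.75 kg / 0.0263333 kg/s = 180.38 s

value=180.4 s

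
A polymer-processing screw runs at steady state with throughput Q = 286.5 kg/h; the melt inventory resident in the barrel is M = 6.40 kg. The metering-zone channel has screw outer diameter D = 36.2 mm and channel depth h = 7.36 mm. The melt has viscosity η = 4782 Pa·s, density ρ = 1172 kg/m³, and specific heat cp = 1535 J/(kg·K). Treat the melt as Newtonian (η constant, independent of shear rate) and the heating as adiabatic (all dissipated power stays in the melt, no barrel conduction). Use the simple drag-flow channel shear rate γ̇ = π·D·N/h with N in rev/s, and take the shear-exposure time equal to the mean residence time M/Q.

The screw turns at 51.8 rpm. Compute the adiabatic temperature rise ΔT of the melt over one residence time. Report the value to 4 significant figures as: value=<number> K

value=38.04 K

Q_s = Q / 3600 = 286.5 / 3600 = 0.0795833 kg/s
Mean residence time: t_res = M/Q_s = 6.40 kg / 0.0795833 kg/s = 80.4188 s
Convert to SI: D = 0.0362 m, h = 0.00736 m, N = 51.8/60 = 0.863333 rev/s
Shear rate: γ̇ = πDN/h = π·0.0362·0.863333/0.00736 = 13.3401 s⁻¹
Adiabatic rise: ΔT = η γ̇² t_res / (ρ cp) = 4782·(13.3401)²·80.4188 / (1172·1535) = 38.0408 K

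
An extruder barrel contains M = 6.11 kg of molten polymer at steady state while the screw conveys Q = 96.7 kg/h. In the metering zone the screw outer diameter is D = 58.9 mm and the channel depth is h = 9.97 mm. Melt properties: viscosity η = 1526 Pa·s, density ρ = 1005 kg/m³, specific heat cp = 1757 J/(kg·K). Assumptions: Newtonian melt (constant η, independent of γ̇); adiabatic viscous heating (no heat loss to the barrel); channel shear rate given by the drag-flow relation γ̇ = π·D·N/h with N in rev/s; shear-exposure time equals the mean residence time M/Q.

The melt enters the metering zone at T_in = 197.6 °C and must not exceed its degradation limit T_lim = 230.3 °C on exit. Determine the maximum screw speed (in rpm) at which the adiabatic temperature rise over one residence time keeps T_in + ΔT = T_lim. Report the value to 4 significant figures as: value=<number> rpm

value=41.70 rpm

Q_s = Q / 3600 = 96.7 / 3600 = 0.0268611 kg/s
Mean residence time: t_res = M/Q_s = 6.11 kg / 0.0268611 kg/s = 227.466 s
Geometry in SI: D = 58.9 mm → 0.0589 m, h = 9.97 mm → 0.00997 m
Allowable rise: ΔT_a = T_lim − T_in = 230.3 − 197.6 = 32.7 K
Invert ΔT = ηγ̇²t_res/(ρcp) for γ̇: γ̇_max² = ΔT_a ρ cp / (η t_res) = 32.7·1005·1757 / (1526·227.466) = 166.347 s⁻²
γ̇_max = √166.347 = 12.8975 s⁻¹
N_max = γ̇_max h / (πD) = 12.8975·0.00997/(π·0.0589) = 0.694923 rev/s → ×60 = 41.6954 rpm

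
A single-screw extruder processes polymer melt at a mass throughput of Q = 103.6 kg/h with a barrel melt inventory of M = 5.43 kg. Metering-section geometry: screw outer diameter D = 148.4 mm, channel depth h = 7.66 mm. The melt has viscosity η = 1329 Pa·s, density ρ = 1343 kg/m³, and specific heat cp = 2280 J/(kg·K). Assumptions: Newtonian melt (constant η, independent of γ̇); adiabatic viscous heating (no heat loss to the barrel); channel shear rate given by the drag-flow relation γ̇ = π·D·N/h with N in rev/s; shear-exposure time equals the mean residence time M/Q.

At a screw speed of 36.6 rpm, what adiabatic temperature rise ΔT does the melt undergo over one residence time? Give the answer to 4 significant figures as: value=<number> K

Convert throughput: Q = 103.6 kg/h = 103.6/3600 = 0.0287778 kg/s
t_res = M / Q_s = 5.43 / 0.0287778 = 188.687 s
D = 148.4 mm = 0.1484 m;  h = 7.66 mm = 0.00766 m;  N = 36.6 rpm / 60 = 0.61 rev/s
Shear rate: γ̇ = πDN/h = π·0.1484·0.61/0.00766 = 37.1266 s⁻¹
ΔT = η·γ̇²·t_res/(ρ·cp) = [1329 × 37.1266² × 188.687] / [1343 × 2280] = 112.882 K

value=112.9 K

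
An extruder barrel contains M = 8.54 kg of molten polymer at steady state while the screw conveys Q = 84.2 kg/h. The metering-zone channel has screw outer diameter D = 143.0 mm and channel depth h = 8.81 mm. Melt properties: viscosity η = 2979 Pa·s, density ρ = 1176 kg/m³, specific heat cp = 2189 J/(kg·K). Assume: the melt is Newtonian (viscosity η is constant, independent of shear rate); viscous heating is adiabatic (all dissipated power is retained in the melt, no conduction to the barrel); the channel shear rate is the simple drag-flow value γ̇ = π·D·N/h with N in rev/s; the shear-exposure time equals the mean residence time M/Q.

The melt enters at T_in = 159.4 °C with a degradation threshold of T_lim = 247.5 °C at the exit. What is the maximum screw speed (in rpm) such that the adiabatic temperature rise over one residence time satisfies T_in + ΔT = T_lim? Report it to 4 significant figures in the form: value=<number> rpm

Throughput in SI: Q_s = 84.2 kg/h ÷ 3600 s/h = 0.0233889 kg/s
Mean residence time: t_res = M/Q_s = 8.54 kg / 0.0233889 kg/s = 365.131 s
Convert to metres: D = 0.143 m, h = 0.00881 m
ΔT_a = T_lim − T_in = 247.5 − 159.4 = 88.1 K
γ̇_max² = ΔT_a·ρ·cp / (η·t_res) = [88.1 × 1176 × 2189] / [2979 × 365.131] = 208.502 s⁻²
Take the square root: γ̇_max = √(208.502) = 14.4396 s⁻¹
N_max = γ̇_max·h / (π·D) = 14.4396 · 0.00881 / (π · 0.143) = 0.283169 rev/s = 16.9901 rpm

value=16.99 rpm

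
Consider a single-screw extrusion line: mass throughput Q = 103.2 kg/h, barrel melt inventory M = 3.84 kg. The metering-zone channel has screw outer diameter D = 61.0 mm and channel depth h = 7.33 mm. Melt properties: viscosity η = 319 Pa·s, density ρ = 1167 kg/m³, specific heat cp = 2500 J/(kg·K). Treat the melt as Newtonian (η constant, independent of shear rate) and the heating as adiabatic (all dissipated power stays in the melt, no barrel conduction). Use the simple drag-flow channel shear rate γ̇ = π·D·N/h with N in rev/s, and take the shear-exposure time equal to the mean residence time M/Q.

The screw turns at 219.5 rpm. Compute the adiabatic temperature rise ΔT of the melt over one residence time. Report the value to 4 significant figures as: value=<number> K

value=134.0 K

Throughput in SI: Q_s = 103.2 kg/h ÷ 3600 s/h = 0.0286667 kg/s
t_res = M / Q_s = 3.84 ÷ 0.0286667 = 133.953 s
Geometry in metres: D = 61.0 mm → 0.061 m, h = 7.33 mm → 0.00733 m; screw speed N = 219.5 rpm = 3.65833 rev/s
γ̇ = π·D·N / h = π · 0.061 · 3.65833 / 0.00733 = 95.6443 s⁻¹
Adiabatic rise: ΔT = η γ̇² t_res / (ρ cp) = 319·(95.6443)²·133.953 / (1167·2500) = 133.984 K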